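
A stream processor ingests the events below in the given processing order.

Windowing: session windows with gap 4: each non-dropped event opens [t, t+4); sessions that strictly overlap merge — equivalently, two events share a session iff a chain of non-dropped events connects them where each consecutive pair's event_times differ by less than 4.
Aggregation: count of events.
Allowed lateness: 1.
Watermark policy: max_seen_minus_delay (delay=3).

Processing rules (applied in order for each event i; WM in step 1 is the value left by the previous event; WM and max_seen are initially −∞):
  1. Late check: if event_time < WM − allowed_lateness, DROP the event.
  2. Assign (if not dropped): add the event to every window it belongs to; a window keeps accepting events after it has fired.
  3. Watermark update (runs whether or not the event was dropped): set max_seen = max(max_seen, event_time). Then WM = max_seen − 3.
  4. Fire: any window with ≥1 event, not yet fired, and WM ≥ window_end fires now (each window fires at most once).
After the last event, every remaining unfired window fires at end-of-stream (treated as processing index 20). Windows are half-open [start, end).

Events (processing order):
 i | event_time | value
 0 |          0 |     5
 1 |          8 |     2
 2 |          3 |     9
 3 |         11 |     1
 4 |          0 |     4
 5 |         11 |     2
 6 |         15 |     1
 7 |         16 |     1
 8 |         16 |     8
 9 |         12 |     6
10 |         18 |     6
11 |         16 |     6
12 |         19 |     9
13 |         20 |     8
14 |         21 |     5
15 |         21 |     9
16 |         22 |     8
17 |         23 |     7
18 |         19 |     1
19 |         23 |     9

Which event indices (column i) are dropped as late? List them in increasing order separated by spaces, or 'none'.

2 4

i=0 t=0 v=5: → [0,4); WM=-3
i=1 t=8 v=2: → [8,12); WM=5
i=2 t=3 v=9: DROP (t<5-1); WM=5
i=3 t=11 v=1: → [8,15); WM=8
i=4 t=0 v=4: DROP (t<8-1); WM=8
i=5 t=11 v=2: → [8,15); WM=8
i=6 t=15 v=1: → [15,19); WM=12
i=7 t=16 v=1: → [15,20); WM=13
i=8 t=16 v=8: → [15,20); WM=13
i=9 t=12 v=6: → [8,20); WM=13
i=10 t=18 v=6: → [8,22); WM=15
i=11 t=16 v=6: → [8,22); WM=15
i=12 t=19 v=9: → [8,23); WM=16
i=13 t=20 v=8: → [8,24); WM=17
i=14 t=21 v=5: → [8,25); WM=18
i=15 t=21 v=9: → [8,25); WM=18
i=16 t=22 v=8: → [8,26); WM=19
i=17 t=23 v=7: → [8,27); WM=20
i=18 t=19 v=1: → [8,27); WM=20
i=19 t=23 v=9: → [8,27); WM=20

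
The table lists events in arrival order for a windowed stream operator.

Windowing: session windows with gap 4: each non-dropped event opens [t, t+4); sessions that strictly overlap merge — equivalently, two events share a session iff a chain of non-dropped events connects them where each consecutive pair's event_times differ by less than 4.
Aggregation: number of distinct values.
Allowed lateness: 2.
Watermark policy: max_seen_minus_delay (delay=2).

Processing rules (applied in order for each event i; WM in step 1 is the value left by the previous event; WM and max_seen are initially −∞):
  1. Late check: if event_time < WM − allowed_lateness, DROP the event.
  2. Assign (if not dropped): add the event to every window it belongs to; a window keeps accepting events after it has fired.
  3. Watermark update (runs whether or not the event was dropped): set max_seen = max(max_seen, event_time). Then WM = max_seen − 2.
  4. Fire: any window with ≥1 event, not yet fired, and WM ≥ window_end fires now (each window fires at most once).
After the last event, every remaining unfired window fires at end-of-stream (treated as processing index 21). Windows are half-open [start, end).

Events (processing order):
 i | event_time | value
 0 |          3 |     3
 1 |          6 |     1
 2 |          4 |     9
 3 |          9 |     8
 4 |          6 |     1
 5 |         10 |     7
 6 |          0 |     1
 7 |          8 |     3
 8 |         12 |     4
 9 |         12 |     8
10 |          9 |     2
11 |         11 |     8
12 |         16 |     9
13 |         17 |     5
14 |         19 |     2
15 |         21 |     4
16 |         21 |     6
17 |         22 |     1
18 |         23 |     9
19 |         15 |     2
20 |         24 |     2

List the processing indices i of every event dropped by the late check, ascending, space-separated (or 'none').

i=0 t=3 v=3: → [3,7); WM=1
i=1 t=6 v=1: → [3,10); WM=4
i=2 t=4 v=9: → [3,10); WM=4
i=3 t=9 v=8: → [3,13); WM=7
i=4 t=6 v=1: → [3,13); WM=7
i=5 t=10 v=7: → [3,14); WM=8
i=6 t=0 v=1: DROP (t<8-2); WM=8
i=7 t=8 v=3: → [3,14); WM=8
i=8 t=12 v=4: → [3,16); WM=10
i=9 t=12 v=8: → [3,16); WM=10
i=10 t=9 v=2: → [3,16); WM=10
i=11 t=11 v=8: → [3,16); WM=10
i=12 t=16 v=9: → [16,20); WM=14
i=13 t=17 v=5: → [16,21); WM=15
i=14 t=19 v=2: → [16,23); WM=17
i=15 t=21 v=4: → [16,25); WM=19
i=16 t=21 v=6: → [16,25); WM=19
i=17 t=22 v=1: → [16,26); WM=20
i=18 t=23 v=9: → [16,27); WM=21
i=19 t=15 v=2: DROP (t<21-2); WM=21
i=20 t=24 v=2: → [16,28); WM=22

6 19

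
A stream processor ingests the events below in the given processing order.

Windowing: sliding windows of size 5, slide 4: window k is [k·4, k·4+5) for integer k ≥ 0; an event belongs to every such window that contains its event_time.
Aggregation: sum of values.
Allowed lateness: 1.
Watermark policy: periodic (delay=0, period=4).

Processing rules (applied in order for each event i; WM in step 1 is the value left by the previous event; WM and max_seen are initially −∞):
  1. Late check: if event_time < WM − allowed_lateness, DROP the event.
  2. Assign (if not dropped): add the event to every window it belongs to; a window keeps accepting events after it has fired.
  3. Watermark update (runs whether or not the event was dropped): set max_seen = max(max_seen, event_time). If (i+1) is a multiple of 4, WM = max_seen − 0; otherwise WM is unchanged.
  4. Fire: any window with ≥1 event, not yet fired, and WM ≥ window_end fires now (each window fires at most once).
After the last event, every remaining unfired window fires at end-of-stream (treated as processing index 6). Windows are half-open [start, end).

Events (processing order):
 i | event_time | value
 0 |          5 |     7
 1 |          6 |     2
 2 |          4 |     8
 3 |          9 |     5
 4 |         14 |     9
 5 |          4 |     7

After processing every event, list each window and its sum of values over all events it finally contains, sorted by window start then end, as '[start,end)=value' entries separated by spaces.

i=0 t=5 v=7: → [4,9); WM=−∞
i=1 t=6 v=2: → [4,9); WM=−∞
i=2 t=4 v=8: → [4,9),[0,5); WM=−∞
i=3 t=9 v=5: → [8,13); WM=9; [0,5) fires=8 [4,9) fires=17
i=4 t=14 v=9: → [12,17); WM=9
i=5 t=4 v=7: DROP (t<9-1); WM=9

[0,5)=8 [4,9)=17 [8,13)=5 [12,17)=9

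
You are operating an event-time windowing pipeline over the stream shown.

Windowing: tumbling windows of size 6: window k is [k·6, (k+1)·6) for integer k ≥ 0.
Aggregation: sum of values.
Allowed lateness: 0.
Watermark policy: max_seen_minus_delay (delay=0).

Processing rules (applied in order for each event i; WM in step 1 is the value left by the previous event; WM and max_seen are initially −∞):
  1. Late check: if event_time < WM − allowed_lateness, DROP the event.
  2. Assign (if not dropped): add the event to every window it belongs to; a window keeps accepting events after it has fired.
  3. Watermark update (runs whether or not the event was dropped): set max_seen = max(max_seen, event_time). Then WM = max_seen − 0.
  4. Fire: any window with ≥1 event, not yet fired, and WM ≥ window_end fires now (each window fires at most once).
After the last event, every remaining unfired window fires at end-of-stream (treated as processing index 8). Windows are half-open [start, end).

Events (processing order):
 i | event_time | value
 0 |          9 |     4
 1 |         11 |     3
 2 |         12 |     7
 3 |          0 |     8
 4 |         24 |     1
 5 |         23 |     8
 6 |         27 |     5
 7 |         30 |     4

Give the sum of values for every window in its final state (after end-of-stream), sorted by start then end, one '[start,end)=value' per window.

i=0 t=9 v=4: → [6,12); WM=9
i=1 t=11 v=3: → [6,12); WM=11
i=2 t=12 v=7: → [12,18); WM=12; [6,12) fires=7
i=3 t=0 v=8: DROP (t<12-0); WM=12
i=4 t=24 v=1: → [24,30); WM=24; [12,18) fires=7
i=5 t=23 v=8: DROP (t<24-0); WM=24
i=6 t=27 v=5: → [24,30); WM=27
i=7 t=30 v=4: → [30,36); WM=30; [24,30) fires=6

[6,12)=7 [12,18)=7 [24,30)=6 [30,36)=4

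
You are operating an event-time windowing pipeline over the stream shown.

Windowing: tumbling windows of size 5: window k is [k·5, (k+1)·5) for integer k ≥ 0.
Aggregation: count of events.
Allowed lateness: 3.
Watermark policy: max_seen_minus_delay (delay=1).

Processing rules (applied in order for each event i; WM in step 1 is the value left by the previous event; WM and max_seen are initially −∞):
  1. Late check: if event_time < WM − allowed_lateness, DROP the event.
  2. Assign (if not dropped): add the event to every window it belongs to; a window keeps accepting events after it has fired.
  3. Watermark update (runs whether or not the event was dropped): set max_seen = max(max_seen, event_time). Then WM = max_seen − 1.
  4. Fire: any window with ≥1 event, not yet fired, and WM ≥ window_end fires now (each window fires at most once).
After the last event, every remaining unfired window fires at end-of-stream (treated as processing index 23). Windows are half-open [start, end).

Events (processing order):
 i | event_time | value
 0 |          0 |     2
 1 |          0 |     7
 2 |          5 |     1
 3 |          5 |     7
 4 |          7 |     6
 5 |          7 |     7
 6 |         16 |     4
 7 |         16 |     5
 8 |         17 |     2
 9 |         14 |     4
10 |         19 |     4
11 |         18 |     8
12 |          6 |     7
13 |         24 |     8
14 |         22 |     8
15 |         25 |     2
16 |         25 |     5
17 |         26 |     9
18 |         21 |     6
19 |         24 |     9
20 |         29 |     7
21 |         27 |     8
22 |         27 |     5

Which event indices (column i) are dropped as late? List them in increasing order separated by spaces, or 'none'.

12 18

i=0 t=0 v=2: → [0,5); WM=-1
i=1 t=0 v=7: → [0,5); WM=-1
i=2 t=5 v=1: → [5,10); WM=4
i=3 t=5 v=7: → [5,10); WM=4
i=4 t=7 v=6: → [5,10); WM=6; [0,5) fires=2
i=5 t=7 v=7: → [5,10); WM=6
i=6 t=16 v=4: → [15,20); WM=15; [5,10) fires=4
i=7 t=16 v=5: → [15,20); WM=15
i=8 t=17 v=2: → [15,20); WM=16
i=9 t=14 v=4: → [10,15); WM=16; [10,15) fires=1
i=10 t=19 v=4: → [15,20); WM=18
i=11 t=18 v=8: → [15,20); WM=18
i=12 t=6 v=7: DROP (t<18-3); WM=18
i=13 t=24 v=8: → [20,25); WM=23; [15,20) fires=5
i=14 t=22 v=8: → [20,25); WM=23
i=15 t=25 v=2: → [25,30); WM=24
i=16 t=25 v=5: → [25,30); WM=24
i=17 t=26 v=9: → [25,30); WM=25; [20,25) fires=2
i=18 t=21 v=6: DROP (t<25-3); WM=25
i=19 t=24 v=9: → [20,25); WM=25
i=20 t=29 v=7: → [25,30); WM=28
i=21 t=27 v=8: → [25,30); WM=28
i=22 t=27 v=5: → [25,30); WM=28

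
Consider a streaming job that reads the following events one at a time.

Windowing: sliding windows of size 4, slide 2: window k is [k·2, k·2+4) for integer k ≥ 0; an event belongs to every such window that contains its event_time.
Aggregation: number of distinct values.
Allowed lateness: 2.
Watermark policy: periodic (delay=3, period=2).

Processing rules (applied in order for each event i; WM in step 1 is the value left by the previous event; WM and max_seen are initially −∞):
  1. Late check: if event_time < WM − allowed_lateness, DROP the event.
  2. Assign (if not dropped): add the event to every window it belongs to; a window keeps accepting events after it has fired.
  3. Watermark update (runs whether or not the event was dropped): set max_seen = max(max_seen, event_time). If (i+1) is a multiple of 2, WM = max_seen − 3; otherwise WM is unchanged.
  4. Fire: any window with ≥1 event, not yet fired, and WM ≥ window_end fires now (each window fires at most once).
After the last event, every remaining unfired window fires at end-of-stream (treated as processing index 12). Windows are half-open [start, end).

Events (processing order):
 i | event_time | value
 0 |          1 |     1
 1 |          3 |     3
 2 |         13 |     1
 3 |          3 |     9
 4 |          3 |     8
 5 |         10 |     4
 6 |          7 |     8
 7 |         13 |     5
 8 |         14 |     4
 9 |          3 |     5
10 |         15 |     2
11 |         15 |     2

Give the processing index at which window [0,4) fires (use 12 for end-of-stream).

i=0 t=1 v=1: → [0,4); WM=−∞
i=1 t=3 v=3: → [2,6),[0,4); WM=0
i=2 t=13 v=1: → [12,16),[10,14); WM=0
i=3 t=3 v=9: → [2,6),[0,4); WM=10; [0,4) fires=3 [2,6) fires=2
i=4 t=3 v=8: DROP (t<10-2); WM=10
i=5 t=10 v=4: → [10,14),[8,12); WM=10
i=6 t=7 v=8: DROP (t<10-2); WM=10
i=7 t=13 v=5: → [12,16),[10,14); WM=10
i=8 t=14 v=4: → [14,18),[12,16); WM=10
i=9 t=3 v=5: DROP (t<10-2); WM=11
i=10 t=15 v=2: → [14,18),[12,16); WM=11
i=11 t=15 v=2: → [14,18),[12,16); WM=12; [8,12) fires=1

3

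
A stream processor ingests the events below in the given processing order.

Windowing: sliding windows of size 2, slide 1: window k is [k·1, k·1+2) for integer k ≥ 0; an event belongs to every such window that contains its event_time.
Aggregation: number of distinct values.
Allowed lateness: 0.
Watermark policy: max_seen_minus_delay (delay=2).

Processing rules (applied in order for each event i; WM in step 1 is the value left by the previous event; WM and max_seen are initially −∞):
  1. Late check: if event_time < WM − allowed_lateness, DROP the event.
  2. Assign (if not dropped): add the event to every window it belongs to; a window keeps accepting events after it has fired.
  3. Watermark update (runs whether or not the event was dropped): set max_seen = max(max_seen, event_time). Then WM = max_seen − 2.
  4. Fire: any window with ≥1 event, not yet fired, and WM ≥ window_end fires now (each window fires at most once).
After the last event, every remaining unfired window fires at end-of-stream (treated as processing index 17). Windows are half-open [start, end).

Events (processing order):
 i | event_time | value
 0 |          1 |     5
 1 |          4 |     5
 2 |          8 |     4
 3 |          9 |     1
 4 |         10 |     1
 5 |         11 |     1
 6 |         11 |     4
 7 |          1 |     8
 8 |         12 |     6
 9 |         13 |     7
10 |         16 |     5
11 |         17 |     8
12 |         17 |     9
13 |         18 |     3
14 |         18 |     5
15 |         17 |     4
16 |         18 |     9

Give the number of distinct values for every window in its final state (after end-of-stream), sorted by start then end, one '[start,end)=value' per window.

i=0 t=1 v=5: → [1,3),[0,2); WM=-1
i=1 t=4 v=5: → [4,6),[3,5); WM=2; [0,2) fires=1
i=2 t=8 v=4: → [8,10),[7,9); WM=6; [1,3) fires=1 [3,5) fires=1 [4,6) fires=1
i=3 t=9 v=1: → [9,11),[8,10); WM=7
i=4 t=10 v=1: → [10,12),[9,11); WM=8
i=5 t=11 v=1: → [11,13),[10,12); WM=9; [7,9) fires=1
i=6 t=11 v=4: → [11,13),[10,12); WM=9
i=7 t=1 v=8: DROP (t<9-0); WM=9
i=8 t=12 v=6: → [12,14),[11,13); WM=10; [8,10) fires=2
i=9 t=13 v=7: → [13,15),[12,14); WM=11; [9,11) fires=1
i=10 t=16 v=5: → [16,18),[15,17); WM=14; [10,12) fires=2 [11,13) fires=3 [12,14) fires=2
i=11 t=17 v=8: → [17,19),[16,18); WM=15; [13,15) fires=1
i=12 t=17 v=9: → [17,19),[16,18); WM=15
i=13 t=18 v=3: → [18,20),[17,19); WM=16
i=14 t=18 v=5: → [18,20),[17,19); WM=16
i=15 t=17 v=4: → [17,19),[16,18); WM=16
i=16 t=18 v=9: → [18,20),[17,19); WM=16

[0,2)=1 [1,3)=1 [3,5)=1 [4,6)=1 [7,9)=1 [8,10)=2 [9,11)=1 [10,12)=2 [11,13)=3 [12,14)=2 [13,15)=1 [15,17)=1 [16,18)=4 [17,19)=5 [18,20)=3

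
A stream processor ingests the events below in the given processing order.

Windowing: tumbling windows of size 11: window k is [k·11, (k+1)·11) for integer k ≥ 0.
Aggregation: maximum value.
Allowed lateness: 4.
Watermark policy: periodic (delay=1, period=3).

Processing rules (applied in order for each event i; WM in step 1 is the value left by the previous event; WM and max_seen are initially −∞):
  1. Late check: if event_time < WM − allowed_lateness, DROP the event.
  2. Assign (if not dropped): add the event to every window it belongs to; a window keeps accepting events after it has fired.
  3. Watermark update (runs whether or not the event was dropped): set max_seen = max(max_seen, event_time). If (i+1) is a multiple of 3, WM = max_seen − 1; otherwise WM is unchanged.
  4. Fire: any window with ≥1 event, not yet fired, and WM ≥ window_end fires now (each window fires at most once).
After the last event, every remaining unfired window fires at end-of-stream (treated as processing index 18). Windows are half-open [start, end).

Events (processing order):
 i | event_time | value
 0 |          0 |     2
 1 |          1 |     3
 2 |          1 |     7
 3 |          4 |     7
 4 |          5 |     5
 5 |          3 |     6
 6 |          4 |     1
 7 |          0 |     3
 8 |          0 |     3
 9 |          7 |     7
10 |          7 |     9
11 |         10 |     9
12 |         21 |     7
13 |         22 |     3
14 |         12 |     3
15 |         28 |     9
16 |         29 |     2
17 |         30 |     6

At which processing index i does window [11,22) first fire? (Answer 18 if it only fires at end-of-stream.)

17

i=0 t=0 v=2: → [0,11); WM=−∞
i=1 t=1 v=3: → [0,11); WM=−∞
i=2 t=1 v=7: → [0,11); WM=0
i=3 t=4 v=7: → [0,11); WM=0
i=4 t=5 v=5: → [0,11); WM=0
i=5 t=3 v=6: → [0,11); WM=4
i=6 t=4 v=1: → [0,11); WM=4
i=7 t=0 v=3: → [0,11); WM=4
i=8 t=0 v=3: → [0,11); WM=4
i=9 t=7 v=7: → [0,11); WM=4
i=10 t=7 v=9: → [0,11); WM=4
i=11 t=10 v=9: → [0,11); WM=9
i=12 t=21 v=7: → [11,22); WM=9
i=13 t=22 v=3: → [22,33); WM=9
i=14 t=12 v=3: → [11,22); WM=21; [0,11) fires=9
i=15 t=28 v=9: → [22,33); WM=21
i=16 t=29 v=2: → [22,33); WM=21
i=17 t=30 v=6: → [22,33); WM=29; [11,22) fires=7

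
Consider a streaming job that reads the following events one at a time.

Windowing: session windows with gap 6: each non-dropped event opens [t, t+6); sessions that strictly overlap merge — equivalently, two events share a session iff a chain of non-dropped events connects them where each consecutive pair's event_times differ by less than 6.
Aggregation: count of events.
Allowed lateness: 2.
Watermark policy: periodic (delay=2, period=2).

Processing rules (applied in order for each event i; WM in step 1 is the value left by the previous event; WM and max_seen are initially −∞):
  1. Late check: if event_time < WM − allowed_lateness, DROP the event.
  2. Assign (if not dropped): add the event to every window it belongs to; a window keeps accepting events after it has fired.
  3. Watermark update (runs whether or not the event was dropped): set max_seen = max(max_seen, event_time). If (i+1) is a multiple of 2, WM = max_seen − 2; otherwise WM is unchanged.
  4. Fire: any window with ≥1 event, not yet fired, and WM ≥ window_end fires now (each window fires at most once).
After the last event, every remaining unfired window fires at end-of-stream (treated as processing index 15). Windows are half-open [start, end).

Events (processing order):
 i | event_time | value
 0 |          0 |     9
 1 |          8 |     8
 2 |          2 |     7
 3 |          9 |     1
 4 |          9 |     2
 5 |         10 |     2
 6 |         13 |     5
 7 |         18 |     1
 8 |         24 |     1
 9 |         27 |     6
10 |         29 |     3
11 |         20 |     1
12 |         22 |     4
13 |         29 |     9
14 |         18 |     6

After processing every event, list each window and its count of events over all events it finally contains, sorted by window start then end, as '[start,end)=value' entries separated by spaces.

i=0 t=0 v=9: → [0,6); WM=−∞
i=1 t=8 v=8: → [8,14); WM=6
i=2 t=2 v=7: DROP (t<6-2); WM=6
i=3 t=9 v=1: → [8,15); WM=7
i=4 t=9 v=2: → [8,15); WM=7
i=5 t=10 v=2: → [8,16); WM=8
i=6 t=13 v=5: → [8,19); WM=8
i=7 t=18 v=1: → [8,24); WM=16
i=8 t=24 v=1: → [24,30); WM=16
i=9 t=27 v=6: → [24,33); WM=25
i=10 t=29 v=3: → [24,35); WM=25
i=11 t=20 v=1: DROP (t<25-2); WM=27
i=12 t=22 v=4: DROP (t<27-2); WM=27
i=13 t=29 v=9: → [24,35); WM=27
i=14 t=18 v=6: DROP (t<27-2); WM=27

[0,6)=1 [8,24)=6 [24,35)=4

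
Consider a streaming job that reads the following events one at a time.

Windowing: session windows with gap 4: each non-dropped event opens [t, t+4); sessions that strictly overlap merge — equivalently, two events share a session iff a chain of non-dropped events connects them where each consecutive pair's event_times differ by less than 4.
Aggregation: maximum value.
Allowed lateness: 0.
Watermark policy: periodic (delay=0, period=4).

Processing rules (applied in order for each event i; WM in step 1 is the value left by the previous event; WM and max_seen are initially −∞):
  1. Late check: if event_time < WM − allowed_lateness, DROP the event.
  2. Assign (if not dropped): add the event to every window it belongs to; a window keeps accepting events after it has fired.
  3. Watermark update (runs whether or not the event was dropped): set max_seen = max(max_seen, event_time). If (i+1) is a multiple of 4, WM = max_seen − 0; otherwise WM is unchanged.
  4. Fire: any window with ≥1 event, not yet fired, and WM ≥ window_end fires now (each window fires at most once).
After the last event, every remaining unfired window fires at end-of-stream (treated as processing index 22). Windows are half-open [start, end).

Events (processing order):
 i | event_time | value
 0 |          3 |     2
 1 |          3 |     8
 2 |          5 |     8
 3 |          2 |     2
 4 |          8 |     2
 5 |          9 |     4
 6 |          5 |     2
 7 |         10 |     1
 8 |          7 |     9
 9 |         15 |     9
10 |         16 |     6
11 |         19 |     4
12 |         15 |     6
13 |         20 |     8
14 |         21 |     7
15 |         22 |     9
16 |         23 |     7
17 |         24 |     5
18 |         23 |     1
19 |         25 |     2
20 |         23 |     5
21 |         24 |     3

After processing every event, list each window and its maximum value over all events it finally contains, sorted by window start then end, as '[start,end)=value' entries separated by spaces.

i=0 t=3 v=2: → [3,7); WM=−∞
i=1 t=3 v=8: → [3,7); WM=−∞
i=2 t=5 v=8: → [3,9); WM=−∞
i=3 t=2 v=2: → [2,9); WM=5
i=4 t=8 v=2: → [2,12); WM=5
i=5 t=9 v=4: → [2,13); WM=5
i=6 t=5 v=2: → [2,13); WM=5
i=7 t=10 v=1: → [2,14); WM=10
i=8 t=7 v=9: DROP (t<10-0); WM=10
i=9 t=15 v=9: → [15,19); WM=10
i=10 t=16 v=6: → [15,20); WM=10
i=11 t=19 v=4: → [15,23); WM=19
i=12 t=15 v=6: DROP (t<19-0); WM=19
i=13 t=20 v=8: → [15,24); WM=19
i=14 t=21 v=7: → [15,25); WM=19
i=15 t=22 v=9: → [15,26); WM=22
i=16 t=23 v=7: → [15,27); WM=22
i=17 t=24 v=5: → [15,28); WM=22
i=18 t=23 v=1: → [15,28); WM=22
i=19 t=25 v=2: → [15,29); WM=25
i=20 t=23 v=5: DROP (t<25-0); WM=25
i=21 t=24 v=3: DROP (t<25-0); WM=25

[2,14)=8 [15,29)=9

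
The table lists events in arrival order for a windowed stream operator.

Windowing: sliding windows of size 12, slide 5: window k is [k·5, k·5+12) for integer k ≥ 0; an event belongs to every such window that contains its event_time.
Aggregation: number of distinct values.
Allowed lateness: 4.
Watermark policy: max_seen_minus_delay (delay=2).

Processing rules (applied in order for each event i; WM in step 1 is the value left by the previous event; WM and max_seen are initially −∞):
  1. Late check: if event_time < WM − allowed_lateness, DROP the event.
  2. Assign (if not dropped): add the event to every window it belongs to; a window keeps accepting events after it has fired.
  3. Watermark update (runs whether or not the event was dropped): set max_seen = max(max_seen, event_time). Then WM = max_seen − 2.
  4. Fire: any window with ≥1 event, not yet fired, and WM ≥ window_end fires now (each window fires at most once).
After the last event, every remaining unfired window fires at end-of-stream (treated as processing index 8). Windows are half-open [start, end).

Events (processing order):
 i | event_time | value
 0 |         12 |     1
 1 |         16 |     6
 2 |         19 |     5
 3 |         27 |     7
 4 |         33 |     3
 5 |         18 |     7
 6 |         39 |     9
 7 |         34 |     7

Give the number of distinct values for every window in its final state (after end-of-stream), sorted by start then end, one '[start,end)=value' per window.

[5,17)=2 [10,22)=3 [15,27)=2 [20,32)=1 [25,37)=2 [30,42)=3 [35,47)=1

i=0 t=12 v=1: → [10,22),[5,17); WM=10
i=1 t=16 v=6: → [15,27),[10,22),[5,17); WM=14
i=2 t=19 v=5: → [15,27),[10,22); WM=17; [5,17) fires=2
i=3 t=27 v=7: → [25,37),[20,32); WM=25; [10,22) fires=3
i=4 t=33 v=3: → [30,42),[25,37); WM=31; [15,27) fires=2
i=5 t=18 v=7: DROP (t<31-4); WM=31
i=6 t=39 v=9: → [35,47),[30,42); WM=37; [20,32) fires=1 [25,37) fires=2
i=7 t=34 v=7: → [30,42),[25,37); WM=37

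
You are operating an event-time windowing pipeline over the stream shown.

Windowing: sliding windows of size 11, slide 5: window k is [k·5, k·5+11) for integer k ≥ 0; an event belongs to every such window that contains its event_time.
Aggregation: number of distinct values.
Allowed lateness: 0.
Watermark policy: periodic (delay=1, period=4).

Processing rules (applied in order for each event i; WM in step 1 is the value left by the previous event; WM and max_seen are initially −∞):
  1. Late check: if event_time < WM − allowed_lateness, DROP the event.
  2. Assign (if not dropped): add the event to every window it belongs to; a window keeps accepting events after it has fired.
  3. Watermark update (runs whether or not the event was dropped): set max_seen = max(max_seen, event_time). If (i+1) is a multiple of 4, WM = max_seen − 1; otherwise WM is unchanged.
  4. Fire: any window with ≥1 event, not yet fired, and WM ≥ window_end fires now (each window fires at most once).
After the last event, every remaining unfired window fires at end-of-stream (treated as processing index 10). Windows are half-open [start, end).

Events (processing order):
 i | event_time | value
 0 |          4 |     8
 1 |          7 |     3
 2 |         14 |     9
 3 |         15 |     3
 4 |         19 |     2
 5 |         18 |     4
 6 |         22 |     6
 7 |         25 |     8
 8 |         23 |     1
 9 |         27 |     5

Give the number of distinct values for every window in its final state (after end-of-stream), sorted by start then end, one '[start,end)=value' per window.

[0,11)=2 [5,16)=2 [10,21)=4 [15,26)=5 [20,31)=3 [25,36)=2

i=0 t=4 v=8: → [0,11); WM=−∞
i=1 t=7 v=3: → [5,16),[0,11); WM=−∞
i=2 t=14 v=9: → [10,21),[5,16); WM=−∞
i=3 t=15 v=3: → [15,26),[10,21),[5,16); WM=14; [0,11) fires=2
i=4 t=19 v=2: → [15,26),[10,21); WM=14
i=5 t=18 v=4: → [15,26),[10,21); WM=14
i=6 t=22 v=6: → [20,31),[15,26); WM=14
i=7 t=25 v=8: → [25,36),[20,31),[15,26); WM=24; [5,16) fires=2 [10,21) fires=4
i=8 t=23 v=1: DROP (t<24-0); WM=24
i=9 t=27 v=5: → [25,36),[20,31); WM=24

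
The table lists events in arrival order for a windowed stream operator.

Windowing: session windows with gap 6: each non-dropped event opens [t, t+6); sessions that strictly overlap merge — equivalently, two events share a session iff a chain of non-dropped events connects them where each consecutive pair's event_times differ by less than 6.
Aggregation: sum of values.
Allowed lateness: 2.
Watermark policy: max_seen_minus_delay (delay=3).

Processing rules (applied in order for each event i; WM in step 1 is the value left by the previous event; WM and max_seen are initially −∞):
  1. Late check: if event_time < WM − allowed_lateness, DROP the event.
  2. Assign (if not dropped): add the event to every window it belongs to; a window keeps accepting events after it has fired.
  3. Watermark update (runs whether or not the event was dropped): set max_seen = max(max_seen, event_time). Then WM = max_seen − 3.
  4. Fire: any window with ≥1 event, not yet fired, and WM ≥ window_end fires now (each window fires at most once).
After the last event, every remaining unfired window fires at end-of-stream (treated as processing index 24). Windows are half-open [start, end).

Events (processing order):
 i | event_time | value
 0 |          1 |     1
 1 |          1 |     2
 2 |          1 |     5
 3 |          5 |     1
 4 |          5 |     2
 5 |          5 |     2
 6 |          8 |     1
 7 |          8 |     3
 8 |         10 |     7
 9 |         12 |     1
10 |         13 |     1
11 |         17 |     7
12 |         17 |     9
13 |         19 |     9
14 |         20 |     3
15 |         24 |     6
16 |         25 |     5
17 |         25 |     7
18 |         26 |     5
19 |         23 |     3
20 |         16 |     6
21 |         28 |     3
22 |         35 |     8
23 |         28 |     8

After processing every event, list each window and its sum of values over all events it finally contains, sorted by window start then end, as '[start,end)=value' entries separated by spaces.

i=0 t=1 v=1: → [1,7); WM=-2
i=1 t=1 v=2: → [1,7); WM=-2
i=2 t=1 v=5: → [1,7); WM=-2
i=3 t=5 v=1: → [1,11); WM=2
i=4 t=5 v=2: → [1,11); WM=2
i=5 t=5 v=2: → [1,11); WM=2
i=6 t=8 v=1: → [1,14); WM=5
i=7 t=8 v=3: → [1,14); WM=5
i=8 t=10 v=7: → [1,16); WM=7
i=9 t=12 v=1: → [1,18); WM=9
i=10 t=13 v=1: → [1,19); WM=10
i=11 t=17 v=7: → [1,23); WM=14
i=12 t=17 v=9: → [1,23); WM=14
i=13 t=19 v=9: → [1,25); WM=16
i=14 t=20 v=3: → [1,26); WM=17
i=15 t=24 v=6: → [1,30); WM=21
i=16 t=25 v=5: → [1,31); WM=22
i=17 t=25 v=7: → [1,31); WM=22
i=18 t=26 v=5: → [1,32); WM=23
i=19 t=23 v=3: → [1,32); WM=23
i=20 t=16 v=6: DROP (t<23-2); WM=23
i=21 t=28 v=3: → [1,34); WM=25
i=22 t=35 v=8: → [35,41); WM=32
i=23 t=28 v=8: DROP (t<32-2); WM=32

[1,34)=83 [35,41)=8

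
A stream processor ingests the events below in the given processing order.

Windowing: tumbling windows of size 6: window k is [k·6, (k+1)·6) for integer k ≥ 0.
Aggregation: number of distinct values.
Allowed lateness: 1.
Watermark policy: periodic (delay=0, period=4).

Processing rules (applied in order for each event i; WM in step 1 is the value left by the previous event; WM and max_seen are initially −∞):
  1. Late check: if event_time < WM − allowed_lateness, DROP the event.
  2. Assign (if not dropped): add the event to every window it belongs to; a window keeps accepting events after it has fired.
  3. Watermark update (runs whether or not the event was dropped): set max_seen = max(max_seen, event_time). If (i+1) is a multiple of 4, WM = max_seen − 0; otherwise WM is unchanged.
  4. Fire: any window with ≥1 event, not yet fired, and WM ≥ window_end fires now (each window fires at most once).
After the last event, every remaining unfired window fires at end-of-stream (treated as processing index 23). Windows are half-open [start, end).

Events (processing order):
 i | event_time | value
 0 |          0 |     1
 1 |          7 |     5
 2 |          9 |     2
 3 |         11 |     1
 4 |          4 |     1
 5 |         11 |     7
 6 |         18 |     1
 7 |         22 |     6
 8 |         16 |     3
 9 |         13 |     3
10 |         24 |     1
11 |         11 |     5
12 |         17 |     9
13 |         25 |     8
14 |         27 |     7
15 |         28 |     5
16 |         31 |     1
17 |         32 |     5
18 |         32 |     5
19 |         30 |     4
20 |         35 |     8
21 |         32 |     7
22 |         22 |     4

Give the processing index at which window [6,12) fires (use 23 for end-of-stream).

i=0 t=0 v=1: → [0,6); WM=−∞
i=1 t=7 v=5: → [6,12); WM=−∞
i=2 t=9 v=2: → [6,12); WM=−∞
i=3 t=11 v=1: → [6,12); WM=11; [0,6) fires=1
i=4 t=4 v=1: DROP (t<11-1); WM=11
i=5 t=11 v=7: → [6,12); WM=11
i=6 t=18 v=1: → [18,24); WM=11
i=7 t=22 v=6: → [18,24); WM=22; [6,12) fires=4
i=8 t=16 v=3: DROP (t<22-1); WM=22
i=9 t=13 v=3: DROP (t<22-1); WM=22
i=10 t=24 v=1: → [24,30); WM=22
i=11 t=11 v=5: DROP (t<22-1); WM=24; [18,24) fires=2
i=12 t=17 v=9: DROP (t<24-1); WM=24
i=13 t=25 v=8: → [24,30); WM=24
i=14 t=27 v=7: → [24,30); WM=24
i=15 t=28 v=5: → [24,30); WM=28
i=16 t=31 v=1: → [30,36); WM=28
i=17 t=32 v=5: → [30,36); WM=28
i=18 t=32 v=5: → [30,36); WM=28
i=19 t=30 v=4: → [30,36); WM=32; [24,30) fires=4
i=20 t=35 v=8: → [30,36); WM=32
i=21 t=32 v=7: → [30,36); WM=32
i=22 t=22 v=4: DROP (t<32-1); WM=32

7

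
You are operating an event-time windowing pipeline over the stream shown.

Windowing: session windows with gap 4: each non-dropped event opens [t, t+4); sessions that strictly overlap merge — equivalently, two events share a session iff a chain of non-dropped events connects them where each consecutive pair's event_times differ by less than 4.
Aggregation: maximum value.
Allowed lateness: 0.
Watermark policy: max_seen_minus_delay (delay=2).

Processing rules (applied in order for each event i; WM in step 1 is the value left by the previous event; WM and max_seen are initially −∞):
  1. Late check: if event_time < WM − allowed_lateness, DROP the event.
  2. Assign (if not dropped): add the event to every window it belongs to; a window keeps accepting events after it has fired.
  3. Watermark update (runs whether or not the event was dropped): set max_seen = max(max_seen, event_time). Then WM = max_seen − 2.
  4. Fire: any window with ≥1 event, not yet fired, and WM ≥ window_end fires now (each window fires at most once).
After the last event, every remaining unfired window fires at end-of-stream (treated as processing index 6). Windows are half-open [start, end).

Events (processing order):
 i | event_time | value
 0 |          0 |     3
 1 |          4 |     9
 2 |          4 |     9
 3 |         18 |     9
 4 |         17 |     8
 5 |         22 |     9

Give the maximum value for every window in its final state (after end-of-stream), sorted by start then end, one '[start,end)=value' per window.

i=0 t=0 v=3: → [0,4); WM=-2
i=1 t=4 v=9: → [4,8); WM=2
i=2 t=4 v=9: → [4,8); WM=2
i=3 t=18 v=9: → [18,22); WM=16
i=4 t=17 v=8: → [17,22); WM=16
i=5 t=22 v=9: → [22,26); WM=20

[0,4)=3 [4,8)=9 [17,22)=9 [22,26)=9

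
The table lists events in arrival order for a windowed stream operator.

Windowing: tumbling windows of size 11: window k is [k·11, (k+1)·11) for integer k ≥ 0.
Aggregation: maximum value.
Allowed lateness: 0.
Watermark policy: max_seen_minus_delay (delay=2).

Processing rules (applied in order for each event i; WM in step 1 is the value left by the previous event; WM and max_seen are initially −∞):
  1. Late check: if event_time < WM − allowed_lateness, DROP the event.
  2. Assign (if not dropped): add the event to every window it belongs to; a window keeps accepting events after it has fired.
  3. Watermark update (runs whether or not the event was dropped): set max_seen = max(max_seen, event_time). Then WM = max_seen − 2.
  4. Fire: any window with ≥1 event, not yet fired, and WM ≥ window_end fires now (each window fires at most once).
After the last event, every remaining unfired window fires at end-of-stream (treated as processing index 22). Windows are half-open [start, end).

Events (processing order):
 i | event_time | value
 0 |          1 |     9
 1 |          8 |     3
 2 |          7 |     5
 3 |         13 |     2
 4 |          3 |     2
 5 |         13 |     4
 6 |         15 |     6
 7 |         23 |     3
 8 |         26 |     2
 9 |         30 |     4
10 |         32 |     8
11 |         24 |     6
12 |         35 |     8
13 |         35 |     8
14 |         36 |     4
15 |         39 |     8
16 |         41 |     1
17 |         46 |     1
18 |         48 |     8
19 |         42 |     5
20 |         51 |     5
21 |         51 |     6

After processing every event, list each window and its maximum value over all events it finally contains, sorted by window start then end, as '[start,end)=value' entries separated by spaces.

i=0 t=1 v=9: → [0,11); WM=-1
i=1 t=8 v=3: → [0,11); WM=6
i=2 t=7 v=5: → [0,11); WM=6
i=3 t=13 v=2: → [11,22); WM=11; [0,11) fires=9
i=4 t=3 v=2: DROP (t<11-0); WM=11
i=5 t=13 v=4: → [11,22); WM=11
i=6 t=15 v=6: → [11,22); WM=13
i=7 t=23 v=3: → [22,33); WM=21
i=8 t=26 v=2: → [22,33); WM=24; [11,22) fires=6
i=9 t=30 v=4: → [22,33); WM=28
i=10 t=32 v=8: → [22,33); WM=30
i=11 t=24 v=6: DROP (t<30-0); WM=30
i=12 t=35 v=8: → [33,44); WM=33; [22,33) fires=8
i=13 t=35 v=8: → [33,44); WM=33
i=14 t=36 v=4: → [33,44); WM=34
i=15 t=39 v=8: → [33,44); WM=37
i=16 t=41 v=1: → [33,44); WM=39
i=17 t=46 v=1: → [44,55); WM=44; [33,44) fires=8
i=18 t=48 v=8: → [44,55); WM=46
i=19 t=42 v=5: DROP (t<46-0); WM=46
i=20 t=51 v=5: → [44,55); WM=49
i=21 t=51 v=6: → [44,55); WM=49

[0,11)=9 [11,22)=6 [22,33)=8 [33,44)=8 [44,55)=8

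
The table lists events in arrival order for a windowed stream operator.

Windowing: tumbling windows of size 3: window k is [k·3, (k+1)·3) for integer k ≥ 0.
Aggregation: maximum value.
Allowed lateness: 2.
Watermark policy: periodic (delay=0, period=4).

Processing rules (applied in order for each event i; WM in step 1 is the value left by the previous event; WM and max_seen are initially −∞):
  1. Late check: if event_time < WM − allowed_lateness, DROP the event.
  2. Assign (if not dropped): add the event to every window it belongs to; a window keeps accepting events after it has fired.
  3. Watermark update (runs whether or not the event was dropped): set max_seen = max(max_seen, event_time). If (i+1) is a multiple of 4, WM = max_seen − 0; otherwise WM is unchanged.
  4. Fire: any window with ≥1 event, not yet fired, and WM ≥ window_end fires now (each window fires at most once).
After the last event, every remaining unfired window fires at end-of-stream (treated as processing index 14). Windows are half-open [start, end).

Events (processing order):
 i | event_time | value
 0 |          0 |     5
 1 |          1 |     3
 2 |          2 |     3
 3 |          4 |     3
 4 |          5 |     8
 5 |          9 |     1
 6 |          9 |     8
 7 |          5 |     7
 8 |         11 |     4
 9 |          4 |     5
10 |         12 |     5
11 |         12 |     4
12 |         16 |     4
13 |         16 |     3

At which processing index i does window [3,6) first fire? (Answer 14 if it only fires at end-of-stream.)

i=0 t=0 v=5: → [0,3); WM=−∞
i=1 t=1 v=3: → [0,3); WM=−∞
i=2 t=2 v=3: → [0,3); WM=−∞
i=3 t=4 v=3: → [3,6); WM=4; [0,3) fires=5
i=4 t=5 v=8: → [3,6); WM=4
i=5 t=9 v=1: → [9,12); WM=4
i=6 t=9 v=8: → [9,12); WM=4
i=7 t=5 v=7: → [3,6); WM=9; [3,6) fires=8
i=8 t=11 v=4: → [9,12); WM=9
i=9 t=4 v=5: DROP (t<9-2); WM=9
i=10 t=12 v=5: → [12,15); WM=9
i=11 t=12 v=4: → [12,15); WM=12; [9,12) fires=8
i=12 t=16 v=4: → [15,18); WM=12
i=13 t=16 v=3: → [15,18); WM=12

7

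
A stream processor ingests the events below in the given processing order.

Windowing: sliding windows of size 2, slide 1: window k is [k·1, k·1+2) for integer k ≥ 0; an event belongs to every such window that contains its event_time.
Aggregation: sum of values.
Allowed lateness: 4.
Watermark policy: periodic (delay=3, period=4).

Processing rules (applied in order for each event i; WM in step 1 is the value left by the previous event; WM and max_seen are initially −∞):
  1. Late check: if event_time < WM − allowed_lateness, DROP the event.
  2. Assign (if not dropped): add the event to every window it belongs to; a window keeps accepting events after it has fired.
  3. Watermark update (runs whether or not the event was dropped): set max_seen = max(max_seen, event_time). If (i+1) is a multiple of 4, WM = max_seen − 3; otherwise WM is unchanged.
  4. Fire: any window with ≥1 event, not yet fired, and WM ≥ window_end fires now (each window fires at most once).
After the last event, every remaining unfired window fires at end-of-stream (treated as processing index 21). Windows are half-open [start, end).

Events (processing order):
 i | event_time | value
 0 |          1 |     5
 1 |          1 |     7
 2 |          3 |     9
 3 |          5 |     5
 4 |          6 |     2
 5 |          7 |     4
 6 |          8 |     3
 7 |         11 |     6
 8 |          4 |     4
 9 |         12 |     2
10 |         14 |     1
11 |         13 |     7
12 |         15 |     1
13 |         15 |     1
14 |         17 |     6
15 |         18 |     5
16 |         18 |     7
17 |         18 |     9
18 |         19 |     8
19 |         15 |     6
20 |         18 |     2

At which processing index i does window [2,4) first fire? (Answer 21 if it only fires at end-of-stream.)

7

i=0 t=1 v=5: → [1,3),[0,2); WM=−∞
i=1 t=1 v=7: → [1,3),[0,2); WM=−∞
i=2 t=3 v=9: → [3,5),[2,4); WM=−∞
i=3 t=5 v=5: → [5,7),[4,6); WM=2; [0,2) fires=12
i=4 t=6 v=2: → [6,8),[5,7); WM=2
i=5 t=7 v=4: → [7,9),[6,8); WM=2
i=6 t=8 v=3: → [8,10),[7,9); WM=2
i=7 t=11 v=6: → [11,13),[10,12); WM=8; [1,3) fires=12 [2,4) fires=9 [3,5) fires=9 [4,6) fires=5 [5,7) fires=7 [6,8) fires=6
i=8 t=4 v=4: → [4,6),[3,5); WM=8
i=9 t=12 v=2: → [12,14),[11,13); WM=8
i=10 t=14 v=1: → [14,16),[13,15); WM=8
i=11 t=13 v=7: → [13,15),[12,14); WM=11; [7,9) fires=7 [8,10) fires=3
i=12 t=15 v=1: → [15,17),[14,16); WM=11
i=13 t=15 v=1: → [15,17),[14,16); WM=11
i=14 t=17 v=6: → [17,19),[16,18); WM=11
i=15 t=18 v=5: → [18,20),[17,19); WM=15; [10,12) fires=6 [11,13) fires=8 [12,14) fires=9 [13,15) fires=8
i=16 t=18 v=7: → [18,20),[17,19); WM=15
i=17 t=18 v=9: → [18,20),[17,19); WM=15
i=18 t=19 v=8: → [19,21),[18,20); WM=15
i=19 t=15 v=6: → [15,17),[14,16); WM=16; [14,16) fires=9
i=20 t=18 v=2: → [18,20),[17,19); WM=16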